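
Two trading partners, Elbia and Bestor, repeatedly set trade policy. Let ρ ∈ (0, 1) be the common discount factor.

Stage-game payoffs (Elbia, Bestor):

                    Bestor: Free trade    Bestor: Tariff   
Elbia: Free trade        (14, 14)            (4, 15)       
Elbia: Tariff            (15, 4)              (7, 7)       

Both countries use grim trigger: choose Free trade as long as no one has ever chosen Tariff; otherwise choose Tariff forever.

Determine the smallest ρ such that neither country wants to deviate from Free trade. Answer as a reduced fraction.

1/8

Under grim trigger the critical discount factor is (T−C)/(T−P) with T = 15, C = 14, P = 7.
ρ* = (15−14)/(15−7) = 1/8.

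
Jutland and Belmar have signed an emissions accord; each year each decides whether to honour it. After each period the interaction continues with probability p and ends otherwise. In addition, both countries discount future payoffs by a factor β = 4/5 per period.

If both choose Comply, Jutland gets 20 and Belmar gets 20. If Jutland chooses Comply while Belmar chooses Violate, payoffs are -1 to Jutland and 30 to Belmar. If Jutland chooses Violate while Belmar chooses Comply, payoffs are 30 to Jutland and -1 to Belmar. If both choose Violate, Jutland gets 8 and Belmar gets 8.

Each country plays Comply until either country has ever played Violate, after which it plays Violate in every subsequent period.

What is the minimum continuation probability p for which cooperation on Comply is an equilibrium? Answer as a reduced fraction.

25/44

With continuation probability p and discount β, the effective per-period discount factor is βp.
Grim-trigger IC: βp ≥ (30−20)/(30−8) = 5/11.
So p ≥ (5/11)/(4/5) = 25/44.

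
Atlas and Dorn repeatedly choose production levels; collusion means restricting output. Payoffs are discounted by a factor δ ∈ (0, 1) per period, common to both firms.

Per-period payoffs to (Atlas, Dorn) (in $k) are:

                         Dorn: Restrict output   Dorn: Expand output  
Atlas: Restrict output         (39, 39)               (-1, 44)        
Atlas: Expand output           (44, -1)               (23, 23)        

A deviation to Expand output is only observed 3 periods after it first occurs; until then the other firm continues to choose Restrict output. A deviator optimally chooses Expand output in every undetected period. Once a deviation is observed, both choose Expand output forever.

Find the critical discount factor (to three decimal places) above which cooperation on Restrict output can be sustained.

0.620

The best deviation is to choose Expand output for all 3 undetected periods, earning 44 each, then 23 forever once detected.
Deviation value: 44(1−δ^3)/(1−δ) + 23δ^3/(1−δ); cooperation value: 39/(1−δ).
IC: 39 ≥ 44(1−δ^3) + 23δ^3 = 44 − 21δ^3.
So δ^3 ≥ 5/21, giving δ ≥ (5/21)^(1/3) ≈ 0.620.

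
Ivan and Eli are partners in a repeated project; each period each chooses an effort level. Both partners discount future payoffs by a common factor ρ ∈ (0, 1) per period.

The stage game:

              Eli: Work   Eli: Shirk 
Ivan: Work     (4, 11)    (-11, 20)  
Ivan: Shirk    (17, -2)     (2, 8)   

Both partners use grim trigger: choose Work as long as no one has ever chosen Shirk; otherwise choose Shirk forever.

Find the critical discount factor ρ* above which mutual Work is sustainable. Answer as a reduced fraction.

13/15

For Ivan: deviation gain 17−4 = 13, per-period punishment loss 4−2 = 2. IC gives ρ ≥ 13/15.
For Eli: gain 9, loss 3 per period, so ρ ≥ 9/12 = 3/4.
The tighter constraint is Ivan's, so cooperation needs ρ ≥ 13/15.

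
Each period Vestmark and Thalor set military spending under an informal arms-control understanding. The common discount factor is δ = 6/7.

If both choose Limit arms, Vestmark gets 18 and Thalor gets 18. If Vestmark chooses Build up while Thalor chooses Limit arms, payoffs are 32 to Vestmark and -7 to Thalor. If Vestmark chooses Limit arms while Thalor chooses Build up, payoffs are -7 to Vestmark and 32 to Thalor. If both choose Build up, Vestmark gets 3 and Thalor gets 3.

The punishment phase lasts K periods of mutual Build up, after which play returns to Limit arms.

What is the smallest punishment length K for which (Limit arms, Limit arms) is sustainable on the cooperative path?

IC: δ(1−δ^K)/(1−δ) ≥ (32−18)/(18−3) = 14/15.
With δ = 6/7: need 1 − δ^K ≥ 14/15·(1−6/7)/(6/7), i.e. δ^K ≤ 0.8444.
Since (6/7)^1 = 0.8571 and (6/7)^2 = 0.7347, the smallest such K is 2.

2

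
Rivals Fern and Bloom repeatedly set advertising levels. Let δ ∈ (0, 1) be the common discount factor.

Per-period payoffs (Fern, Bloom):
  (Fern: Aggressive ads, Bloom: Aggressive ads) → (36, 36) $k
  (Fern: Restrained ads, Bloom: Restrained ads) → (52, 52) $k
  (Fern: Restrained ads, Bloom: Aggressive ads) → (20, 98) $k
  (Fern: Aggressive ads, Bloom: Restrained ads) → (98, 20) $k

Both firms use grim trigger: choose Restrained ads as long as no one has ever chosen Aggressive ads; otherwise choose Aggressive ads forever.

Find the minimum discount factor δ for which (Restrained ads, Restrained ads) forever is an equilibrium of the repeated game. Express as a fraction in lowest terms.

Cooperation forever yields 52 each period: 52/(1−δ).
Deviating yields 98 once, then 36 forever: 98 + 36δ/(1−δ).
No profitable deviation requires 52/(1−δ) ≥ 98 + 36δ/(1−δ).
Multiplying by (1−δ): 52 ≥ 98(1−δ) + 36δ = 98 − 62δ.
So 62δ ≥ 46, i.e. δ ≥ 46/62 = 23/31.

23/31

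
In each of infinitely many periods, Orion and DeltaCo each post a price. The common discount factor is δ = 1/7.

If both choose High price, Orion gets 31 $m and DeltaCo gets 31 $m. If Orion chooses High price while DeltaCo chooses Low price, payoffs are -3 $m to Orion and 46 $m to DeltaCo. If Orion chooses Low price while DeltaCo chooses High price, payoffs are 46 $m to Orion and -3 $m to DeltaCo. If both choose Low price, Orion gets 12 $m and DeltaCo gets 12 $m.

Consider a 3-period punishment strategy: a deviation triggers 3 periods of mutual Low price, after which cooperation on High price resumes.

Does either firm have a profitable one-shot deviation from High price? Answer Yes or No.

Yes

Comparing payoff streams over the 4 periods until play realigns: cooperate → 31(1+δ+…+δ^3); deviate → 46 + 12(δ+…+δ^3).
Cooperation is sustained iff (31−12)(δ+…+δ^3) ≥ 46−31.
δ+…+δ^3 = 1/7·(1−(1/7)^3)/(1−1/7) = 0.1662, and (46−31)/(31−12) = 0.7895.
0.1662 < 0.7895, so cooperation is not sustainable.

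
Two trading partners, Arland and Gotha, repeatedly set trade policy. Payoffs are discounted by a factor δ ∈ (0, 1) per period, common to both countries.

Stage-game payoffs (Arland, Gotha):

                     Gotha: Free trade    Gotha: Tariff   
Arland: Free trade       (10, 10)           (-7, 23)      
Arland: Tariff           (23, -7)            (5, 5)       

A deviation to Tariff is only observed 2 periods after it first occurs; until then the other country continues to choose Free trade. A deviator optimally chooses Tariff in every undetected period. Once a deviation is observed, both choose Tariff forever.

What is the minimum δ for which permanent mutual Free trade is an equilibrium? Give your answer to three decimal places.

0.850

A deviator earns 23 for 2 periods, then 5 forever; cooperating earns 10 forever. Multiplying the IC by (1−δ):
10 ≥ 23(1−δ^2) + 5δ^2, so 18·δ^2 ≥ 13 and δ^2 ≥ 13/18.
δ ≥ (13/18)^(1/2) ≈ 0.850.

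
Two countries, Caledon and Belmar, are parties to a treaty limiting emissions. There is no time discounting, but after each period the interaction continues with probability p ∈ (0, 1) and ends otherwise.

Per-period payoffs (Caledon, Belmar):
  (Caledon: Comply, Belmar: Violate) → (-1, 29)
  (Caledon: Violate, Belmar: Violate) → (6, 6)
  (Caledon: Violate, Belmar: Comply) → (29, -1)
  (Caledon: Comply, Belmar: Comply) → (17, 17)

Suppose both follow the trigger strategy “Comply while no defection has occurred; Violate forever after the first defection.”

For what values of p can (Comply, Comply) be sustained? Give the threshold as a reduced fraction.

12/23

With no time discounting, the continuation probability p plays the role of the discount factor.
Grim-trigger IC: 17/(1−p) ≥ 29 + 6p/(1−p) ⇒ p ≥ (29−17)/(29−6) = 12/23.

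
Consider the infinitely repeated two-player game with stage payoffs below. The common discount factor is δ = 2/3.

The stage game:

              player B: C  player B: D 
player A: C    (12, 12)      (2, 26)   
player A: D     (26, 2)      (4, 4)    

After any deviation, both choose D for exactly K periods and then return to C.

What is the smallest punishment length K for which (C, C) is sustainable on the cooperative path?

6

No profitable deviation requires (12−4)(δ+…+δ^K) ≥ 26−12, i.e. δ+…+δ^K ≥ 7/4 ≈ 1.7500.
With δ = 2/3, the partial sums are K=1: 0.6667, K=2: 1.1111, K=3: 1.4074, K=4: 1.6049, K=5: 1.7366, K=6: 1.8244.
K = 6 is the first length at which the sum reaches 1.7500.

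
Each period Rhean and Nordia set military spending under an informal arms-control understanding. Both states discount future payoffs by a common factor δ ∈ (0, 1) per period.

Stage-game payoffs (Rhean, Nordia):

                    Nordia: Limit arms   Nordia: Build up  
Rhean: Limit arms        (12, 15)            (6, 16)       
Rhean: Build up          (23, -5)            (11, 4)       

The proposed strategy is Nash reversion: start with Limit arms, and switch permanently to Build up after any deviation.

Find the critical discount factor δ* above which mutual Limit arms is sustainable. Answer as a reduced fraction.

11/12

For Rhean: deviation gain 23−12 = 11, per-period punishment loss 12−11 = 1. IC gives δ ≥ 11/12.
For Nordia: gain 1, loss 11 per period, so δ ≥ 1/12.
The tighter constraint is Rhean's, so cooperation needs δ ≥ 11/12.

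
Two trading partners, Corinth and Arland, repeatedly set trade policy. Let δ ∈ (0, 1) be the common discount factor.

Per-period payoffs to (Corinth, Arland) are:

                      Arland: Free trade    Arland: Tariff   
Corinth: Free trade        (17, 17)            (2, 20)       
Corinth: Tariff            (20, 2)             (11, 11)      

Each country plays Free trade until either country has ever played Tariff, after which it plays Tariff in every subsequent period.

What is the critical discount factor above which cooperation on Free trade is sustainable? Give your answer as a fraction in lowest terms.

Under grim trigger the critical discount factor is (T−C)/(T−P) with T = 20, C = 17, P = 11.
δ* = (20−17)/(20−11) = 3/9 = 1/3.

1/3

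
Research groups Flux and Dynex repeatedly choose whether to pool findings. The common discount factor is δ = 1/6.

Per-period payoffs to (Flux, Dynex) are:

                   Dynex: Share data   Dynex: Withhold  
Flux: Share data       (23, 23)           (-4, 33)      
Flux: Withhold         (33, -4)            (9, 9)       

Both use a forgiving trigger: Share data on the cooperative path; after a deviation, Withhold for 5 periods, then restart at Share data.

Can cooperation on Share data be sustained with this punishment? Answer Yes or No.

IC: δ+…+δ^5 ≥ (33−23)/(23−9) = 5/7.
At δ = 1/6: partial sum = 0.2000 < 0.7143. Cooperation not sustainable.

No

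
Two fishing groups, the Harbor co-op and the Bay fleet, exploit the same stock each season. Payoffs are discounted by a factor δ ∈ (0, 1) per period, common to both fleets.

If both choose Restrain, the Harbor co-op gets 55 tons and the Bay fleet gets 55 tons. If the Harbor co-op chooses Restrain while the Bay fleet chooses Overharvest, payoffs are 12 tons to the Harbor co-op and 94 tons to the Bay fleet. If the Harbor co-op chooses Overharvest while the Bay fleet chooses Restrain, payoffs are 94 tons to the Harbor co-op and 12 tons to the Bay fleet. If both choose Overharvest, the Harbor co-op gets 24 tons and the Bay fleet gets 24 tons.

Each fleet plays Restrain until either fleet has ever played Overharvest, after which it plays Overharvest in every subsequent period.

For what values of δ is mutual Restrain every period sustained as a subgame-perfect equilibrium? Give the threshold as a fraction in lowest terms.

39/70

One-period gain from deviating is 94 − 55 = 39. The loss is 55 − 24 = 31 in every subsequent period, with present value 31·δ/(1−δ).
Deviation is unprofitable when 31·δ/(1−δ) ≥ 39, i.e. δ/(1−δ) ≥ 39/31.
Equivalently δ ≥ 39/(39+31) = 39/70.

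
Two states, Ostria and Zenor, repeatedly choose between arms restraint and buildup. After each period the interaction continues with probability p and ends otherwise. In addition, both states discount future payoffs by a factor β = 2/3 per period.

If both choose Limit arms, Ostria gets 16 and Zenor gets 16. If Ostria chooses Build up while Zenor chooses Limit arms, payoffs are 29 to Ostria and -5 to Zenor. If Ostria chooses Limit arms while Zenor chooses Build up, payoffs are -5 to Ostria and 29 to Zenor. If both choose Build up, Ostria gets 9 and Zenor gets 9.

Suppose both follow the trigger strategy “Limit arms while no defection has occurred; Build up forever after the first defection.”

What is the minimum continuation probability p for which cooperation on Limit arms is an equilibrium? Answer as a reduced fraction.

39/40

Expected continuation weight on next period's payoff is β·p = 2/3·p, which plays the role of the discount factor.
Cooperation requires 2/3·p ≥ (29−16)/(29−9) = 13/20, hence p ≥ 39/40.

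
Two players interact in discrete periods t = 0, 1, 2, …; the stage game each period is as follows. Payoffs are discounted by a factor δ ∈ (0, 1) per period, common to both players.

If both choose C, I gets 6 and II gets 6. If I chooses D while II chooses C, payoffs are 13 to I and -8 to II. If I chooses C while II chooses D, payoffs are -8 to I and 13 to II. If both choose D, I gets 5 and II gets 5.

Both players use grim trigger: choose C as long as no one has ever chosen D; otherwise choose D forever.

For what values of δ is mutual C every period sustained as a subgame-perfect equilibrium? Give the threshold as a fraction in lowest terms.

7/8

Cooperation forever yields 6 each period: 6/(1−δ).
Deviating yields 13 once, then 5 forever: 13 + 5δ/(1−δ).
No profitable deviation requires 6/(1−δ) ≥ 13 + 5δ/(1−δ).
Multiplying by (1−δ): 6 ≥ 13(1−δ) + 5δ = 13 − 8δ.
So 8δ ≥ 7, i.e. δ ≥ 7/8.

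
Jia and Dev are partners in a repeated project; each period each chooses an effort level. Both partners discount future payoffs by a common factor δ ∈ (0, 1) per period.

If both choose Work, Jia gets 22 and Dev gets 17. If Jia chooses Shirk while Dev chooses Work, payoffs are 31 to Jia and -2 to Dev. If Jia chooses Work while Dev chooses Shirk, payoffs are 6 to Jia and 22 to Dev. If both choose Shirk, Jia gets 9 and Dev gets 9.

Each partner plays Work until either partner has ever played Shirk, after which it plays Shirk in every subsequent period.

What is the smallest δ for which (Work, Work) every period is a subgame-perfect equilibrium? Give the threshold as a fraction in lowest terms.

Jia: cooperation gives 22 each period; deviation gives 31 once then 9 forever.
  22/(1−δ) ≥ 31 + 9δ/(1−δ) ⇒ δ ≥ 9/22.
Dev: cooperation gives 17 each period; deviation gives 22 once then 9 forever.
  δ ≥ 5/13.
Both must hold, so the binding constraint is Jia's: δ ≥ 9/22.

9/22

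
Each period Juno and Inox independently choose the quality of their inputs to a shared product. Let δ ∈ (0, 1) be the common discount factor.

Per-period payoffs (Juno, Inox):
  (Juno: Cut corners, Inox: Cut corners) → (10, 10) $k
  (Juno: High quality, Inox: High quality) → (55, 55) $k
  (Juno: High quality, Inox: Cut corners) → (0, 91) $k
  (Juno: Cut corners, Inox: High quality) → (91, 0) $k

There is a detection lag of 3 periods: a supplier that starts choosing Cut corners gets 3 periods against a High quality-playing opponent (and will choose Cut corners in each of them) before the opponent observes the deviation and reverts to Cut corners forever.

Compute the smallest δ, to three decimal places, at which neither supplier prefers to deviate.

0.763

The best deviation is to choose Cut corners for all 3 undetected periods, earning 91 each, then 10 forever once detected.
Deviation value: 91(1−δ^3)/(1−δ) + 10δ^3/(1−δ); cooperation value: 55/(1−δ).
IC: 55 ≥ 91(1−δ^3) + 10δ^3 = 91 − 81δ^3.
So δ^3 ≥ 36/81 = 4/9, giving δ ≥ (4/9)^(1/3) ≈ 0.763.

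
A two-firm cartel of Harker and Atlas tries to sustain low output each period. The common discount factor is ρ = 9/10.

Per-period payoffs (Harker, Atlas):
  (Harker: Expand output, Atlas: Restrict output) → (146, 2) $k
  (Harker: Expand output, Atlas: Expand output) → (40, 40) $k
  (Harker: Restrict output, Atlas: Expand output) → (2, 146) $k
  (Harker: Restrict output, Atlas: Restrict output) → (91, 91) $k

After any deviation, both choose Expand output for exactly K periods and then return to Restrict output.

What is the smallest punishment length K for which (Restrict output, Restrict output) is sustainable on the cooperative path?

IC: ρ(1−ρ^K)/(1−ρ) ≥ (146−91)/(91−40) = 55/51.
With ρ = 9/10: need 1 − ρ^K ≥ 55/51·(1−9/10)/(9/10), i.e. ρ^K ≤ 0.8802.
Since (9/10)^1 = 0.9000 and (9/10)^2 = 0.8100, the smallest such K is 2.

2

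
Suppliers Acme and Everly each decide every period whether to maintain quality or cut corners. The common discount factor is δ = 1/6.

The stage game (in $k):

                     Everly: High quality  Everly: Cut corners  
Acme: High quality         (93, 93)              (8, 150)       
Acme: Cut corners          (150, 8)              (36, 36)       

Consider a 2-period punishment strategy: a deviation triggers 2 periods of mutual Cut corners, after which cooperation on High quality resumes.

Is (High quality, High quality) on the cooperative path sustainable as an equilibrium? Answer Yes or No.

IC: δ+…+δ^2 ≥ (150−93)/(93−36) = 1.
At δ = 1/6: partial sum = 0.1944 < 1.0000. Cooperation not sustainable.

No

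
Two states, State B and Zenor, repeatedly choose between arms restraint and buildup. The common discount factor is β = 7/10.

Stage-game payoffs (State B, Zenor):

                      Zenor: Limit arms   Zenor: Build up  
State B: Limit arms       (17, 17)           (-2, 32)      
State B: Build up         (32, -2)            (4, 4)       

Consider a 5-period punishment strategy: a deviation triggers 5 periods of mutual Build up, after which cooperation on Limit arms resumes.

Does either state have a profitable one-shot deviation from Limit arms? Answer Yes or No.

No

A one-shot deviation gives 32 now, then 4 for 5 periods, then back to 17.
Gain from deviating: (32−17) today; loss: (17−4) in each of the next 5 periods.
No-deviation condition: (17−4)(β+…+β^5) ≥ 32−17, i.e. β+…+β^5 ≥ 15/13.
At β = 7/10: β+…+β^5 = 1.9412 ≥ 1.1538.
So cooperation is sustainable.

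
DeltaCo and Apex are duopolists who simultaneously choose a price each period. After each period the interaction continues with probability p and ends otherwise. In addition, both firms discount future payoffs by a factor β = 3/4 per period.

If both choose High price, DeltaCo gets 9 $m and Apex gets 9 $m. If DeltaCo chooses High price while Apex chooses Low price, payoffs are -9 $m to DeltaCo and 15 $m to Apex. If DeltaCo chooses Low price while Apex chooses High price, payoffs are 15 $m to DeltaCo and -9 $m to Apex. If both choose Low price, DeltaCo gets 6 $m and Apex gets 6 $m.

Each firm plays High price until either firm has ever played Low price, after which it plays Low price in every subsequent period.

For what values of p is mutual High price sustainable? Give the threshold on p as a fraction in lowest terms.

8/9

With continuation probability p and discount β, the effective per-period discount factor is βp.
Grim-trigger IC: βp ≥ (15−9)/(15−6) = 2/3.
So p ≥ (2/3)/(3/4) = 8/9.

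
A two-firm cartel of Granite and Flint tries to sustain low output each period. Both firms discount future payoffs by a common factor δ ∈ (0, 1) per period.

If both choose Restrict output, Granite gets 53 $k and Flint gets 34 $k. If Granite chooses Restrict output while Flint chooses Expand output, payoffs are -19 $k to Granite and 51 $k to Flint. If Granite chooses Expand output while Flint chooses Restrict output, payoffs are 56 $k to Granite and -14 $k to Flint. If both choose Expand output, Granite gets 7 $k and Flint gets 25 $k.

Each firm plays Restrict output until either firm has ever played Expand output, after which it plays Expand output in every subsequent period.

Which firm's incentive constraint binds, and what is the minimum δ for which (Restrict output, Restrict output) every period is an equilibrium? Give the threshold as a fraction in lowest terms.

Granite's threshold: (56−53)/(56−7) = 3/49.
Flint's threshold: (51−34)/(51−25) = 17/26.
3/49 < 17/26, so Flint binds and δ* = 17/26.

Flint; δ ≥ 17/26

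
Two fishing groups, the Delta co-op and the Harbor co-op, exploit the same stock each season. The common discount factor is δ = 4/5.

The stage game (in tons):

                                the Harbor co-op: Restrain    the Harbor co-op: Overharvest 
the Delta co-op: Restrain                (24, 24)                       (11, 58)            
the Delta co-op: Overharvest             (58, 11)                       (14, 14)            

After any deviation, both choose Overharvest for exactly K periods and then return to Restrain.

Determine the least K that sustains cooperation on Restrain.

9

IC: δ(1−δ^K)/(1−δ) ≥ (58−24)/(24−14) = 17/5.
With δ = 4/5: need 1 − δ^K ≥ 17/5·(1−4/5)/(4/5), i.e. δ^K ≤ 0.1500.
Since (4/5)^8 = 0.1678 and (4/5)^9 = 0.1342, the smallest such K is 9.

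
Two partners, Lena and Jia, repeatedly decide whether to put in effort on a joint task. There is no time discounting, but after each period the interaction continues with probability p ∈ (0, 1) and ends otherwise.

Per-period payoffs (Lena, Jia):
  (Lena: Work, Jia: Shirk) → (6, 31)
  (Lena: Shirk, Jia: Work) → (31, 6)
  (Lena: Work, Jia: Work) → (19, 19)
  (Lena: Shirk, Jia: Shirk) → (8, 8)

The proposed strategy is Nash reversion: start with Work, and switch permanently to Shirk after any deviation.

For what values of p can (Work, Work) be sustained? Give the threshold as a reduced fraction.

Expected cooperation value is 19 + p·19 + p²·19 + … = 19/(1−p); deviation gives 31 + p·8/(1−p).
19 ≥ 31(1−p) + 8p ⇒ 23p ≥ 12 ⇒ p ≥ 12/23.

12/23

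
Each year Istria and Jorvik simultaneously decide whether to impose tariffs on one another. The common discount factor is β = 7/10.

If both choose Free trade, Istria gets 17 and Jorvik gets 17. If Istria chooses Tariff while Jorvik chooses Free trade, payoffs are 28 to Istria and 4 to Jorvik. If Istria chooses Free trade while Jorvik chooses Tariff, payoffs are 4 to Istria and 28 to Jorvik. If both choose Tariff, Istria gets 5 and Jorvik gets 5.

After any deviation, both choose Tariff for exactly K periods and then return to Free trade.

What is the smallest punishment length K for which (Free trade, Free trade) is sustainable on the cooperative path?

2

Need Σ_{k=1}^{K} β^k ≥ (28−17)/(17−5) = 0.9167 at β = 7/10.
At K = 1 the sum is 0.7000 < 0.9167; at K = 2 it is 1.1900 ≥ 0.9167.
So the minimum punishment length is K = 2.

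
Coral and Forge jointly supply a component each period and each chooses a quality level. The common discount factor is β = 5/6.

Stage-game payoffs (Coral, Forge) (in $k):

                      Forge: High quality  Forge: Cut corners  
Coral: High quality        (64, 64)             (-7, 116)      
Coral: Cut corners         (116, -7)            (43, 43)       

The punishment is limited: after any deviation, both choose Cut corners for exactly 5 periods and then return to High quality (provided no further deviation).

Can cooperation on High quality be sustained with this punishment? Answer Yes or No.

Yes

Comparing payoff streams over the 6 periods until play realigns: cooperate → 64(1+β+…+β^5); deviate → 116 + 43(β+…+β^5).
Cooperation is sustained iff (64−43)(β+…+β^5) ≥ 116−64.
β+…+β^5 = 5/6·(1−(5/6)^5)/(1−5/6) = 2.9906, and (116−64)/(64−43) = 2.4762.
2.9906 ≥ 2.4762, so cooperation is sustainable.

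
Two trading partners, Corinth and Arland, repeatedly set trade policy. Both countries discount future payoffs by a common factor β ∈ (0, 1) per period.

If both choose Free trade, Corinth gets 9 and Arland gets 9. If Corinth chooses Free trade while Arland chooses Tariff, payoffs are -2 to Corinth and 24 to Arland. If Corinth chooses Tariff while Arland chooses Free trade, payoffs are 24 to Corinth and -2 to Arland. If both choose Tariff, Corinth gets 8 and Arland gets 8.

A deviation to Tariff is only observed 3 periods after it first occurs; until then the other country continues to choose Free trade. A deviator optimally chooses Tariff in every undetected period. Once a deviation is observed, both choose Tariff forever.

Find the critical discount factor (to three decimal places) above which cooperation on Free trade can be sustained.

A deviator earns 24 for 3 periods, then 8 forever; cooperating earns 9 forever. Multiplying the IC by (1−β):
9 ≥ 24(1−β^3) + 8β^3, so 16·β^3 ≥ 15 and β^3 ≥ 15/16.
β ≥ (15/16)^(1/3) ≈ 0.979.

0.979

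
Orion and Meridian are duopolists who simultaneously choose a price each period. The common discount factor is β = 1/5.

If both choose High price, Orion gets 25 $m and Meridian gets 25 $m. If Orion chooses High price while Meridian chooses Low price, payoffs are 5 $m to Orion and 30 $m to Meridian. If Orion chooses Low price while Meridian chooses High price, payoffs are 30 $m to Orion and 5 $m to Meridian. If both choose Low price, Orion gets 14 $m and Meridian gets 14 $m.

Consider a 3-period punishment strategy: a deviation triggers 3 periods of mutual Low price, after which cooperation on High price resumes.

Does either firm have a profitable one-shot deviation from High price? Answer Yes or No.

Yes

A one-shot deviation gives 30 now, then 14 for 3 periods, then back to 25.
Gain from deviating: (30−25) today; loss: (25−14) in each of the next 3 periods.
No-deviation condition: (25−14)(β+…+β^3) ≥ 30−25, i.e. β+…+β^3 ≥ 5/11.
At β = 1/5: β+…+β^3 = 0.2480 < 0.4545.
So cooperation is not sustainable.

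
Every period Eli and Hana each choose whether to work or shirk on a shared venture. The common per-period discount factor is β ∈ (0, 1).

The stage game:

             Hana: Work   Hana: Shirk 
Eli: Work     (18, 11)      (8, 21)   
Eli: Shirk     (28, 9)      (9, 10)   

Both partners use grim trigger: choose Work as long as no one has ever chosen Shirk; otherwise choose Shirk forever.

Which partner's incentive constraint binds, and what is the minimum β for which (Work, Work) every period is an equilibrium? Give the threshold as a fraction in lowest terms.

Eli's threshold: (28−18)/(28−9) = 10/19.
Hana's threshold: (21−11)/(21−10) = 10/11.
10/19 < 10/11, so Hana binds and β* = 10/11.

Hana; β ≥ 10/11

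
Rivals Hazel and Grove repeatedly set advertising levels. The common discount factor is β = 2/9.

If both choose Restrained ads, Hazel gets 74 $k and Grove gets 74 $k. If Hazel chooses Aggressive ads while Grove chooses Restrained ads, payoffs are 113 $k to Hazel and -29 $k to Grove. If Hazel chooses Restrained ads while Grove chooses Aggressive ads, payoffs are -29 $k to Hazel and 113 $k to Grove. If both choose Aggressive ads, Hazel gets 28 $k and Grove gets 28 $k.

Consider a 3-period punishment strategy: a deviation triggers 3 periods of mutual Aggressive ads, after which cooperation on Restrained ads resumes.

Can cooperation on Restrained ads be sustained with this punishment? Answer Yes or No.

A one-shot deviation gives 113 now, then 28 for 3 periods, then back to 74.
Gain from deviating: (113−74) today; loss: (74−28) in each of the next 3 periods.
No-deviation condition: (74−28)(β+…+β^3) ≥ 113−74, i.e. β+…+β^3 ≥ 39/46.
At β = 2/9: β+…+β^3 = 0.2826 < 0.8478.
So cooperation is not sustainable.

No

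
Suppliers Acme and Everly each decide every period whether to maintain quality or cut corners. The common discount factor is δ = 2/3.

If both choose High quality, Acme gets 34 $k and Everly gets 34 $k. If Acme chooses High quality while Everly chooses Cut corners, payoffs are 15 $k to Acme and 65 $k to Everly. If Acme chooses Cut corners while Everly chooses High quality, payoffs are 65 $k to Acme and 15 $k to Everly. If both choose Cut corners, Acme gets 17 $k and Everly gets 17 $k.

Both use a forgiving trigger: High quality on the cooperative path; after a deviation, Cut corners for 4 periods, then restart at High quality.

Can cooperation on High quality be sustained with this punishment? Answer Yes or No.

A one-shot deviation gives 65 now, then 17 for 4 periods, then back to 34.
Gain from deviating: (65−34) today; loss: (34−17) in each of the next 4 periods.
No-deviation condition: (34−17)(δ+…+δ^4) ≥ 65−34, i.e. δ+…+δ^4 ≥ 31/17.
At δ = 2/3: δ+…+δ^4 = 1.6049 < 1.8235.
So cooperation is not sustainable.

No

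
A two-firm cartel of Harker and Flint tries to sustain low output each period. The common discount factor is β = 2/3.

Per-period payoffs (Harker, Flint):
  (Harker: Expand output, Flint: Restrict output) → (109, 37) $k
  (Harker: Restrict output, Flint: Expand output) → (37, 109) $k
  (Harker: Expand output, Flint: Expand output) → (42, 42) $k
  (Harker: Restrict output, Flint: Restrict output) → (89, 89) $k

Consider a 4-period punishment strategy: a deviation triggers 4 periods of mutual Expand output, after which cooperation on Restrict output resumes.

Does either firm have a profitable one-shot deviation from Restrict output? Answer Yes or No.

No

Comparing payoff streams over the 5 periods until play realigns: cooperate → 89(1+β+…+β^4); deviate → 109 + 42(β+…+β^4).
Cooperation is sustained iff (89−42)(β+…+β^4) ≥ 109−89.
β+…+β^4 = 2/3·(1−(2/3)^4)/(1−2/3) = 1.6049, and (109−89)/(89−42) = 0.4255.
1.6049 ≥ 0.4255, so cooperation is sustainable.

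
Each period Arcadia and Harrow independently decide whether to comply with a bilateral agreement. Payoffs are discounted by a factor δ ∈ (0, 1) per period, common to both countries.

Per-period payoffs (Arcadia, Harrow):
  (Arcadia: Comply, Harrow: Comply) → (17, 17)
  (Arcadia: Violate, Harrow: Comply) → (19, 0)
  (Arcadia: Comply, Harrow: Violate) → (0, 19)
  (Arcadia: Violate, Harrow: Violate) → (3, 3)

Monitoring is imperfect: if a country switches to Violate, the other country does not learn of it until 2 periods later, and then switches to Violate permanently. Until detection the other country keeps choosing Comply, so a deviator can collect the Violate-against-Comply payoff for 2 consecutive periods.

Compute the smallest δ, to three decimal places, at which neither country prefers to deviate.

0.354

The best deviation is to choose Violate for all 2 undetected periods, earning 19 each, then 3 forever once detected.
Deviation value: 19(1−δ^2)/(1−δ) + 3δ^2/(1−δ); cooperation value: 17/(1−δ).
IC: 17 ≥ 19(1−δ^2) + 3δ^2 = 19 − 16δ^2.
So δ^2 ≥ 2/16 = 1/8, giving δ ≥ (1/8)^(1/2) ≈ 0.354.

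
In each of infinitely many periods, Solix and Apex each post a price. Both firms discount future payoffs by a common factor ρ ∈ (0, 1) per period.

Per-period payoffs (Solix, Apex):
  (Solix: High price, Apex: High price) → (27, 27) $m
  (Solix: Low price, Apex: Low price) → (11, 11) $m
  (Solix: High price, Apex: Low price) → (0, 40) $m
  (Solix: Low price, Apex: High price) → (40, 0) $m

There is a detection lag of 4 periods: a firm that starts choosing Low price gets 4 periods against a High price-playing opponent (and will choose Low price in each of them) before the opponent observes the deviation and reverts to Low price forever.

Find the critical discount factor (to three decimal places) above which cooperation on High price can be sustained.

The best deviation is to choose Low price for all 4 undetected periods, earning 40 each, then 11 forever once detected.
Deviation value: 40(1−ρ^4)/(1−ρ) + 11ρ^4/(1−ρ); cooperation value: 27/(1−ρ).
IC: 27 ≥ 40(1−ρ^4) + 11ρ^4 = 40 − 29ρ^4.
So ρ^4 ≥ 13/29, giving ρ ≥ (13/29)^(1/4) ≈ 0.818.

0.818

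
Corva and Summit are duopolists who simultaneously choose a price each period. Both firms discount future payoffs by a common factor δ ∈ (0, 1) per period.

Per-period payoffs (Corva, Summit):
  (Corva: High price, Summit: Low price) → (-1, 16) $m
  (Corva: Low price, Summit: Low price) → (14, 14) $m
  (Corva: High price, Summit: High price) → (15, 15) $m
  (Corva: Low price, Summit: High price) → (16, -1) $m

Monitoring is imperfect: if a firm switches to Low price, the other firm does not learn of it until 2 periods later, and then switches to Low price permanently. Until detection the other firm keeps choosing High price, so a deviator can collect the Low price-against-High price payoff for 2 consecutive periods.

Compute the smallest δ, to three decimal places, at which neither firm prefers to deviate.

0.707

Deviating for the 2 undetected periods gains 16−15 = 1 per period over cooperation, then loses 15−14 = 1 per period forever once punishment starts.
Gain: 1(1 + δ + … + δ^1); loss: 1·δ^2/(1−δ).
No profitable deviation ⇔ 1(1−δ^2) ≤ 1·δ^2, i.e. δ^2 ≥ 1/(1+1) = 1/2.
Hence δ ≥ (1/2)^(1/2) ≈ 0.707.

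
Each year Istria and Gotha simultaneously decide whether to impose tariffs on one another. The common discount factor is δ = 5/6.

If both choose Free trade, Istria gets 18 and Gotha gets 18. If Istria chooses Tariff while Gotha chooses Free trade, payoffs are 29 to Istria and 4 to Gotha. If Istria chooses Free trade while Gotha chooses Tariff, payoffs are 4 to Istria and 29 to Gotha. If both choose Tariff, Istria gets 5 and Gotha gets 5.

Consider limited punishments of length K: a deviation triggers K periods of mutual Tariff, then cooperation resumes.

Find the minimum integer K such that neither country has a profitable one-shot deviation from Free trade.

2

No profitable deviation requires (18−5)(δ+…+δ^K) ≥ 29−18, i.e. δ+…+δ^K ≥ 11/13 ≈ 0.8462.
With δ = 5/6, the partial sums are K=1: 0.8333, K=2: 1.5278.
K = 2 is the first length at which the sum reaches 0.8462.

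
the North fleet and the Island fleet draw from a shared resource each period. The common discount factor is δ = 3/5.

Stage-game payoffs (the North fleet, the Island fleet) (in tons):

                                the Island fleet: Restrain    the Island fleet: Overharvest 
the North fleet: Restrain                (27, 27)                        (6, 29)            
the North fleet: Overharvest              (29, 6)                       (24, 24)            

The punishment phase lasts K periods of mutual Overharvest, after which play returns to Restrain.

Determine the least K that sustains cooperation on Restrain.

IC: δ(1−δ^K)/(1−δ) ≥ (29−27)/(27−24) = 2/3.
With δ = 3/5: need 1 − δ^K ≥ 2/3·(1−3/5)/(3/5), i.e. δ^K ≤ 0.5556.
Since (3/5)^1 = 0.6000 and (3/5)^2 = 0.3600, the smallest such K is 2.

2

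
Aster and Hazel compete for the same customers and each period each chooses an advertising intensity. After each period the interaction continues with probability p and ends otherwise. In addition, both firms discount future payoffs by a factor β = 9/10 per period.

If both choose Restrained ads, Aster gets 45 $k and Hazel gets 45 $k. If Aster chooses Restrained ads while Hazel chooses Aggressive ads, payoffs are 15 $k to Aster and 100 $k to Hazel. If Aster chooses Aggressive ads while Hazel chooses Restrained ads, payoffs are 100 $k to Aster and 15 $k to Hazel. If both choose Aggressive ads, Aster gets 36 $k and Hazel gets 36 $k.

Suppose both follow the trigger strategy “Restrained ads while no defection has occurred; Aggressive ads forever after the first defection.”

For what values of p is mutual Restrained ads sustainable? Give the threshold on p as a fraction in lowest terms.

With continuation probability p and discount β, the effective per-period discount factor is βp.
Grim-trigger IC: βp ≥ (100−45)/(100−36) = 55/64.
So p ≥ (55/64)/(9/10) = 275/288.

275/288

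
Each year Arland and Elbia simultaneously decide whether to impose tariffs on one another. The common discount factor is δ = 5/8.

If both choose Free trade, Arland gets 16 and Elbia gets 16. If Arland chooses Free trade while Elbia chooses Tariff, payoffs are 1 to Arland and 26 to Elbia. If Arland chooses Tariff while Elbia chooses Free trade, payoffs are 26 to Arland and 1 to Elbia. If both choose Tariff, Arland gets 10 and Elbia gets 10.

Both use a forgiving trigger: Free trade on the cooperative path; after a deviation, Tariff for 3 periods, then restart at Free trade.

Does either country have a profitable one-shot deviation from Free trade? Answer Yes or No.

Yes

IC: δ+…+δ^3 ≥ (26−16)/(16−10) = 5/3.
At δ = 5/8: partial sum = 1.2598 < 1.6667. Cooperation not sustainable.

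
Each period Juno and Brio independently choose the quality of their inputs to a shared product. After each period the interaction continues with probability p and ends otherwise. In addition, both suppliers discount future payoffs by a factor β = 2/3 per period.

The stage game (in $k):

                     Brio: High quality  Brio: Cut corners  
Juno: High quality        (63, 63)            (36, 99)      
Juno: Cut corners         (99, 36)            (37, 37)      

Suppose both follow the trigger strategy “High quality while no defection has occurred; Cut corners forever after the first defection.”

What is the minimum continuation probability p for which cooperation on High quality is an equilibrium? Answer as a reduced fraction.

Expected continuation weight on next period's payoff is β·p = 2/3·p, which plays the role of the discount factor.
Cooperation requires 2/3·p ≥ (99−63)/(99−37) = 18/31, hence p ≥ 27/31.

27/31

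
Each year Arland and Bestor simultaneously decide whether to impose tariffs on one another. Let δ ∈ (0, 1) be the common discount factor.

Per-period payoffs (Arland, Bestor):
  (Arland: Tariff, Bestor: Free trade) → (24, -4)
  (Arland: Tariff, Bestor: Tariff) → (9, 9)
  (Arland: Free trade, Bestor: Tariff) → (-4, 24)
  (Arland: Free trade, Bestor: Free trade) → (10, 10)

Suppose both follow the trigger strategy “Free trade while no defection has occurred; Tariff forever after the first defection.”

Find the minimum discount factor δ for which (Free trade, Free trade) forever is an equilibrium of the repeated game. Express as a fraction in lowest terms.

14/15

10/(1−δ) ≥ 24 + 9δ/(1−δ)
10 ≥ 24 − 15δ
δ ≥ 14/15.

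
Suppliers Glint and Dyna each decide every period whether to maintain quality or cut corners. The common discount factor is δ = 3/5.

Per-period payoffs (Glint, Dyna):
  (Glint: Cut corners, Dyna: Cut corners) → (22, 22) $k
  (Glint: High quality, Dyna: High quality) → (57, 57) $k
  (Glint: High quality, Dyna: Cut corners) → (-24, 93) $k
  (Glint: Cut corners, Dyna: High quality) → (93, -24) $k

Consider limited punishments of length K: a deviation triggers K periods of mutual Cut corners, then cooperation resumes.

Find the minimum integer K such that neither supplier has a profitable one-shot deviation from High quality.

No profitable deviation requires (57−22)(δ+…+δ^K) ≥ 93−57, i.e. δ+…+δ^K ≥ 36/35 ≈ 1.0286.
With δ = 3/5, the partial sums are K=1: 0.6000, K=2: 0.9600, K=3: 1.1760.
K = 3 is the first length at which the sum reaches 1.0286.

3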